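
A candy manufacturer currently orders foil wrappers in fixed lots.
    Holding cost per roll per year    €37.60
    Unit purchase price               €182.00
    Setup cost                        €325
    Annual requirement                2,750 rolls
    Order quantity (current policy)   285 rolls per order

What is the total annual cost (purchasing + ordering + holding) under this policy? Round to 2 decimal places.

Annual ordering cost = (D/Q)·S = (2,750/285) × 325 = €3,135.96
Annual holding cost  = (Q/2)·H = (285/2) × 37.6 = €5,358.00
Purchase cost = D·C = 2,750 × 182 = €500,500.00
Total = €3,135.96 + €5,358.00 + €500,500.00 = €508,993.96

€508,993.96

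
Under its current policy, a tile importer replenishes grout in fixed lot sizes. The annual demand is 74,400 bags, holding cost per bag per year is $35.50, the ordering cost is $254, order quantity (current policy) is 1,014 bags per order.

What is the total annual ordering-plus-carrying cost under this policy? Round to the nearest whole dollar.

Ordering: D/Q × S = 74,400/1,014 × $254 = $18,636.69
Holding:  Q/2 × H = 1,014/2 × $35.5 = $17,998.50
Total = $18,636.69 + $17,998.50 = $36,635.19

$36,635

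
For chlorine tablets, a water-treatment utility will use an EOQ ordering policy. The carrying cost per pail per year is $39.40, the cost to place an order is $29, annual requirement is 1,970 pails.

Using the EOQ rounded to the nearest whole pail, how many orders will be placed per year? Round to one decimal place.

Optimal lot size Q* = (2 × 1,970 × $29 / $39.4)^½ ≈ 53.85 → Q = 54
N = D/Q = 1,970/54 ≈ 36.481 orders/yr

36.5 orders per year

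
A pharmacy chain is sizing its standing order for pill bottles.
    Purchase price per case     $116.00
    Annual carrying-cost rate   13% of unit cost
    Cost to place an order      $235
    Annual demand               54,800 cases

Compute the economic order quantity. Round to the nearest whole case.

Holding cost per case per year: H = 13% × $116 = $15.0800
Q* = √(2·D·S / H) = √(2·54,800·235 / 15.08) = √1,707,957.6 ≈ 1,306.89

1,307 cases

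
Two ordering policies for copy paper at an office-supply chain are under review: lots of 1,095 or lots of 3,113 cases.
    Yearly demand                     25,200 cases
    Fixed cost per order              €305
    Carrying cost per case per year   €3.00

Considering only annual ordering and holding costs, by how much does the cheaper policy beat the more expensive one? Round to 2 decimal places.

For each Q, cost = (D/Q)·S + (Q/2)·H.
TC(1,095) = (25,200/1,095)×305 + (1,095/2)×3 = €8,661.68
TC(3,113) = (25,200/3,113)×305 + (3,113/2)×3 = €7,138.50
Lots of 3,113 are cheaper by €1,523.18.

€1,523.18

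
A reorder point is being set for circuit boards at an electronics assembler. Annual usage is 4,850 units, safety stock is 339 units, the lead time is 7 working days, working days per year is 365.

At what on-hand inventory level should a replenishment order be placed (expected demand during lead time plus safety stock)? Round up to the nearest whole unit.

Daily demand d = 4,850 / 365 = 13.288 units/day
Demand during lead time = 13.288 × 7 = 93.01
Reorder point = 93.01 + 339 = 432.01 → round up

433 units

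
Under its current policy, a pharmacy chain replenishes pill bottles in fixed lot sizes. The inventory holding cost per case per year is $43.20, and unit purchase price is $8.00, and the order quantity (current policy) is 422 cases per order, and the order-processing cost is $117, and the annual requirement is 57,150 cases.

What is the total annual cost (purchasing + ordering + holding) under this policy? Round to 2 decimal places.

Annual ordering cost = (D/Q)·S = (57,150/422) × 117 = $15,844.91
Annual holding cost  = (Q/2)·H = (422/2) × 43.2 = $9,115.20
Purchase cost = D·C = 57,150 × 8 = $457,200.00
Total = $15,844.91 + $9,115.20 + $457,200.00 = $482,160.11

$482,160.11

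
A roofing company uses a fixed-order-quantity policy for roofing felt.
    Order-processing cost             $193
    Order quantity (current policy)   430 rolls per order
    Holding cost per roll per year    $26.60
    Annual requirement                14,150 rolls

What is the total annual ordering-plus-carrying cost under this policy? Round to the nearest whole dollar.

Orders/yr = 14,150/430 = 32.907; ordering cost = 32.907 × $193 = $6,351.05
Average inventory = 430/2 = 215; holding cost = 215 × $26.6 = $5,719.00
Total = $6,351.05 + $5,719.00 = $12,070.05

$12,070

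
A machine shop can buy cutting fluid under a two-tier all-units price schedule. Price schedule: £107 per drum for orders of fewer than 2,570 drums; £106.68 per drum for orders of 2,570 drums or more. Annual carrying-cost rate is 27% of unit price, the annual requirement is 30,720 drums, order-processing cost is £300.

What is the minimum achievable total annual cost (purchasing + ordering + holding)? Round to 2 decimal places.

£3,310,115.97

H₁ = 27%×£107 = £28.8900;  H₂ = 27%×£106.68 = £28.8036
EOQ₁ = √(2×30,720×300/28.8900) = 798.75  (< 2,570, feasible at tier 1)
EOQ₂ = √(2×30,720×300/28.8036) = 799.95  (< 2,570 → use Q = 2,570 at tier-2 price)
TC(tier 1 (EOQ₁), Q≈798.8) = £3,310,115.97
TC(tier 2, Q≈2,570.0) = £3,317,808.22
Minimum at tier 1 (EOQ₁): £3,310,115.97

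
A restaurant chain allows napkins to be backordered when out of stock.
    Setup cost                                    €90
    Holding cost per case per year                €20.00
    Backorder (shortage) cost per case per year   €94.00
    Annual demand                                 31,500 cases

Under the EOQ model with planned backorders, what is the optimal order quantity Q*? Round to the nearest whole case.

Basic EOQ = √(2·31,500·90/20) = 532.447
Backorder adjustment √((H+b)/b) = √((20+94)/94) = 1.1013
Q* = 532.447 × 1.1013 ≈ 586.36

586 cases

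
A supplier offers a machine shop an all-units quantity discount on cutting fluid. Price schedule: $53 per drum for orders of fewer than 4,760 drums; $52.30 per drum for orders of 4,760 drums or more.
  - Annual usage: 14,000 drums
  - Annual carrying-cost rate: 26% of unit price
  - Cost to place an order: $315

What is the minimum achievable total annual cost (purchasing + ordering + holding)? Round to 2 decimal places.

$753,024.50

H₁ = 26%×$53 = $13.7800;  H₂ = 26%×$52.30 = $13.5980
EOQ₁ = √(2×14,000×315/13.7800) = 800.04  (< 4,760, feasible at tier 1)
EOQ₂ = √(2×14,000×315/13.5980) = 805.37  (< 4,760 → use Q = 4,760 at tier-2 price)
TC(tier 1 (EOQ₁), Q≈800.0) = $753,024.50
TC(tier 2, Q≈4,760.0) = $765,489.71
Minimum at tier 1 (EOQ₁): $753,024.50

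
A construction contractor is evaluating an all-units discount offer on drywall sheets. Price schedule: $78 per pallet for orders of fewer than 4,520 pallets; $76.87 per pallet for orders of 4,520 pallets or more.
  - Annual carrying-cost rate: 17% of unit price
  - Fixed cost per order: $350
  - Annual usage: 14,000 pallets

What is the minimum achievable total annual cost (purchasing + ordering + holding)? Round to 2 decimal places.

$1,103,399.47

H₁ = 17%×$78 = $13.2600;  H₂ = 17%×$76.87 = $13.0679
EOQ₁ = √(2×14,000×350/13.2600) = 859.69  (< 4,520, feasible at tier 1)
EOQ₂ = √(2×14,000×350/13.0679) = 865.98  (< 4,520 → use Q = 4,520 at tier-2 price)
TC(tier 1 (EOQ₁), Q≈859.7) = $1,103,399.47
TC(tier 2, Q≈4,520.0) = $1,106,797.52
Minimum at tier 1 (EOQ₁): $1,103,399.47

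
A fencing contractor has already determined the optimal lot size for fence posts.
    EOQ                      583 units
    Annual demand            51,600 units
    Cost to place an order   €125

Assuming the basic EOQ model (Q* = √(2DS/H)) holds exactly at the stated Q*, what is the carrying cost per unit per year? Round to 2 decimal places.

EOQ relation: Q² = 2DS/H, so rearrange for the unknown.
H = 2DS / Q² = 2 × 51,600 × 125 / 583² = 37.9536

€37.95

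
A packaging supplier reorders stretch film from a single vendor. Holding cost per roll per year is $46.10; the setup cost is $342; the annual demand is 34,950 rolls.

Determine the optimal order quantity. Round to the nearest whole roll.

720 rolls

Q* = √(2·D·S / H) = √(2·34,950·342 / 46.1) = √518,564.0 ≈ 720.11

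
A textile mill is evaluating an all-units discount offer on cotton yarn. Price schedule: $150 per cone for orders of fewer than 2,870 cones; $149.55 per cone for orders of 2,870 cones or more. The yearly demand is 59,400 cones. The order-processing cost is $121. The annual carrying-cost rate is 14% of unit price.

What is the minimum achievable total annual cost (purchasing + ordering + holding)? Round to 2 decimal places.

H₁ = 14%×$150 = $21.0000;  H₂ = 14%×$149.55 = $20.9370
EOQ₁ = √(2×59,400×121/21.0000) = 827.35  (< 2,870, feasible at tier 1)
EOQ₂ = √(2×59,400×121/20.9370) = 828.60  (< 2,870 → use Q = 2,870 at tier-2 price)
TC(tier 1 (EOQ₁), Q≈827.4) = $8,927,374.43
TC(tier 2, Q≈2,870.0) = $8,915,818.92
Minimum at tier 2: $8,915,818.92

$8,915,818.92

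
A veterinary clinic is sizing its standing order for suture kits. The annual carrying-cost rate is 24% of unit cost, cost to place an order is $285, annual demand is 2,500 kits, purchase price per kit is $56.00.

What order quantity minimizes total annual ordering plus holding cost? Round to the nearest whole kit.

326 kits

Holding cost per kit per year: H = 24% × $56 = $13.4400
2DS/H = 2·2,500·285/13.44 = 106,026.79
EOQ = √106,026.79 ≈ 325.62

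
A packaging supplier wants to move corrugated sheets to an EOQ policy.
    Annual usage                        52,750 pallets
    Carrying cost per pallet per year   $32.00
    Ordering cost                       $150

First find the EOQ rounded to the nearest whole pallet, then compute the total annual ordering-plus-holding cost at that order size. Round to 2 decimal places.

$22,503.33

2DS/H = 2·52,750·150/32 = 494,531.25
EOQ = √494,531.25 ≈ 703.23 → Q = 703 pallets
Annual ordering cost = (D/Q)·S = (52,750/703) × 150 = $11,255.33
Annual holding cost  = (Q/2)·H = (703/2) × 32 = $11,248.00
Total = $11,255.33 + $11,248.00 = $22,503.33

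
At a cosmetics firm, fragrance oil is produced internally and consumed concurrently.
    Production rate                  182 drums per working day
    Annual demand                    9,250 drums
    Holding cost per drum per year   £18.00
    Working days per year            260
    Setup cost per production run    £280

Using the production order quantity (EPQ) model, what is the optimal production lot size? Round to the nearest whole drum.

d = 9,250/260 = 35.5769 drums/day;  effective holding cost H(1 − d/p) = 18·(1 − 35.5769/182) = 14.48140
Q* = √(2DS / H_eff) = √(2·9,250·280 / 14.48140) ≈ 598.08

598 drums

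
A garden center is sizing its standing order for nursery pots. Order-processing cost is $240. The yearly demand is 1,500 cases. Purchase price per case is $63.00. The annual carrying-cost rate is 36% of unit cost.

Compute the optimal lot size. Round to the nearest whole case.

178 cases

H = i·C = 0.36 × $63 = $22.6800 per case-year
Optimal lot size Q* = (2 × 1,500 × $240 / $22.68)^½ ≈ 178.17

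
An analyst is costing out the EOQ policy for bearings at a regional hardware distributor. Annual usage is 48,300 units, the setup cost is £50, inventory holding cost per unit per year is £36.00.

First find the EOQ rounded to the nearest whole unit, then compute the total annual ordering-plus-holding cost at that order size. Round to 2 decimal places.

EOQ = √(2DS/H) = √(2 × 48,300 × 50 / 36)
    = √(134,166.67) ≈ 366.29 → Q = 366 units
Annual ordering cost = (D/Q)·S = (48,300/366) × 50 = £6,598.36
Annual holding cost  = (Q/2)·H = (366/2) × 36 = £6,588.00
Total = £6,598.36 + £6,588.00 = £13,186.36

£13,186.36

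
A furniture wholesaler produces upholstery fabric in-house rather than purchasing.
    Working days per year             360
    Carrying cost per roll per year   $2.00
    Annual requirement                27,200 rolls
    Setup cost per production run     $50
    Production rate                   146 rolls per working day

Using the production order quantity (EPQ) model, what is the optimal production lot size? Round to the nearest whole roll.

Daily demand d = 27,200/360 = 75.556; p = 146; 1 − d/p = 0.48250
EPQ = √(2DS / (H(1 − d/p)))
    = √(2 × 27,200 × 50 / (2 × 0.48250)) ≈ 1,678.89

1,679 rolls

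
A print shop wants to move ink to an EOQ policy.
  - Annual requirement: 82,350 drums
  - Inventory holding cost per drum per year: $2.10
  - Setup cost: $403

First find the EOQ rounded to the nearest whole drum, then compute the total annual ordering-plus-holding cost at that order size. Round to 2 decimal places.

Q* = √(2·D·S / H) = √(2·82,350·403 / 2.1) = √31,606,714.3 ≈ 5,621.98 → Q = 5,622 drums
Ordering: D/Q × S = 82,350/5,622 × $403 = $5,903.07
Holding:  Q/2 × H = 5,622/2 × $2.1 = $5,903.10
Total = $5,903.07 + $5,903.10 = $11,806.17

$11,806.17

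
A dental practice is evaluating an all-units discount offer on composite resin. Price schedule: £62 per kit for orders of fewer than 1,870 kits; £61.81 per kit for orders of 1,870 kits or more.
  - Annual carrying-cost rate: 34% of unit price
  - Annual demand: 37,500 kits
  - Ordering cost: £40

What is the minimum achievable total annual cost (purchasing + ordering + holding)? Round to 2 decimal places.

H₁ = 34%×£62 = £21.0800;  H₂ = 34%×£61.81 = £21.0154
EOQ₁ = √(2×37,500×40/21.0800) = 377.25  (< 1,870, feasible at tier 1)
EOQ₂ = √(2×37,500×40/21.0154) = 377.83  (< 1,870 → use Q = 1,870 at tier-2 price)
TC(tier 1 (EOQ₁), Q≈377.2) = £2,332,952.36
TC(tier 2, Q≈1,870.0) = £2,338,326.54
Minimum at tier 1 (EOQ₁): £2,332,952.36

£2,332,952.36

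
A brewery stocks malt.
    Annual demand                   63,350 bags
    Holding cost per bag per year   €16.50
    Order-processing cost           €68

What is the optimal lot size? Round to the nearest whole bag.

723 bags

EOQ = √(2DS/H) = √(2 × 63,350 × 68 / 16.5)
    = √(522,157.58) ≈ 722.60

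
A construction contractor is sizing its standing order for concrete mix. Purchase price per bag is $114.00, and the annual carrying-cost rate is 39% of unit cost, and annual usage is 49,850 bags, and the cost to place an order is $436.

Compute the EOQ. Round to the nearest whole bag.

H = i·C = 0.39 × $114 = $44.4600 per bag-year
Q* = √(2·D·S / H) = √(2·49,850·436 / 44.46) = √977,714.8 ≈ 988.79

989 bags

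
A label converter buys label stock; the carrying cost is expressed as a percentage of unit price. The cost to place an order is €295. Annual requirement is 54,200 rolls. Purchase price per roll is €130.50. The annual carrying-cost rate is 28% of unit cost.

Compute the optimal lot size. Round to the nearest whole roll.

H = i·C = 0.28 × €130.5 = €36.5400 per roll-year
EOQ = √(2DS/H) = √(2 × 54,200 × 295 / 36.54)
    = √(875,150.52) ≈ 935.49

935 rolls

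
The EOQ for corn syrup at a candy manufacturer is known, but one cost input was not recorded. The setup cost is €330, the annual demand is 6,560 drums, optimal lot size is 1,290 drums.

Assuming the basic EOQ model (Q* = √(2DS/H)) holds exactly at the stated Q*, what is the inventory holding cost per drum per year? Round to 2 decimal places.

€2.60

Since Q* = (2DS/H)^½, squaring gives Q*²·H = 2DS.
H = 2DS / Q² = 2 × 6,560 × 330 / 1,290² = 2.6018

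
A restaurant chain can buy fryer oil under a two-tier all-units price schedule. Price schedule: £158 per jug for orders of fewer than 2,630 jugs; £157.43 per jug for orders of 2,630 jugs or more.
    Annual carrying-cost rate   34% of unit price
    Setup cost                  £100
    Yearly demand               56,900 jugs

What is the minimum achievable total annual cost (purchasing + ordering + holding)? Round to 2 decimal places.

H₁ = 34%×£158 = £53.7200;  H₂ = 34%×£157.43 = £53.5262
EOQ₁ = √(2×56,900×100/53.7200) = 460.26  (< 2,630, feasible at tier 1)
EOQ₂ = √(2×56,900×100/53.5262) = 461.09  (< 2,630 → use Q = 2,630 at tier-2 price)
TC(tier 1 (EOQ₁), Q≈460.3) = £9,014,925.16
TC(tier 2, Q≈2,630.0) = £9,030,317.45
Minimum at tier 1 (EOQ₁): £9,014,925.16

£9,014,925.16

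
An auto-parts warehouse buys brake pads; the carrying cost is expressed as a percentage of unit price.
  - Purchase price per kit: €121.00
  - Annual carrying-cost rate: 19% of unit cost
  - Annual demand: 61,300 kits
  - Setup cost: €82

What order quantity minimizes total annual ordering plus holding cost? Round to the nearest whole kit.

Holding cost per kit per year: H = 19% × €121 = €22.9900
EOQ = √(2DS/H) = √(2 × 61,300 × 82 / 22.99)
    = √(437,285.78) ≈ 661.28

661 kits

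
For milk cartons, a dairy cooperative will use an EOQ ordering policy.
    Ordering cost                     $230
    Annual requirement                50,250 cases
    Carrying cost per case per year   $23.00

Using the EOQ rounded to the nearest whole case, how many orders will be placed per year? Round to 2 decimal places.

Optimal lot size Q* = (2 × 50,250 × $230 / $23)^½ ≈ 1,002.50 → Q = 1,002
Orders per year = D/Q = 50,250 / 1,002 = 50.150

50.15 orders per year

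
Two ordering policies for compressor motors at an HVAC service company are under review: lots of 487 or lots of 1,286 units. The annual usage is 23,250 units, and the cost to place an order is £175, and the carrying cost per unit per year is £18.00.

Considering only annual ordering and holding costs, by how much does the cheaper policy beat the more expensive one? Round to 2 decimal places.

Annual cost at Q: ordering D·S/Q plus holding Q·H/2.
TC(487) = (23,250/487)×175 + (487/2)×18 = £12,737.72
TC(1,286) = (23,250/1,286)×175 + (1,286/2)×18 = £14,737.88
|ΔTC| = |£12,737.72 − £14,737.88| = £2,000.16

£2,000.16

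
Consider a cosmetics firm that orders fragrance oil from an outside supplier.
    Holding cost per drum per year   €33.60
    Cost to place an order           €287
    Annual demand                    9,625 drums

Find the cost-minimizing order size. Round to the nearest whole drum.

2DS/H = 2·9,625·287/33.6 = 164,427.08
EOQ = √164,427.08 ≈ 405.50

405 drums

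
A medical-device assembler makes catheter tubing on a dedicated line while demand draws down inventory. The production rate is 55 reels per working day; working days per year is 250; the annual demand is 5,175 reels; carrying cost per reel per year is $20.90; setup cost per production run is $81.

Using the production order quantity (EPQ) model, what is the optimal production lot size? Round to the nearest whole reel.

Daily demand d = 5,175/250 = 20.700; p = 55; 1 − d/p = 0.62364
EPQ = √(2DS / (H(1 − d/p)))
    = √(2 × 5,175 × 81 / (20.9 × 0.62364)) ≈ 253.61

254 reels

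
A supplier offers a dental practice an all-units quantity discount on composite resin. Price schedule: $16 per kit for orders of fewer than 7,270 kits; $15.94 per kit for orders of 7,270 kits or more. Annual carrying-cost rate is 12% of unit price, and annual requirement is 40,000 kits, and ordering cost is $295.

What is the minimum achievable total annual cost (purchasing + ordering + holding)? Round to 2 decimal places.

$646,176.14

H₁ = 12%×$16 = $1.9200;  H₂ = 12%×$15.94 = $1.9128
EOQ₁ = √(2×40,000×295/1.9200) = 3,505.95  (< 7,270, feasible at tier 1)
EOQ₂ = √(2×40,000×295/1.9128) = 3,512.54  (< 7,270 → use Q = 7,270 at tier-2 price)
TC(tier 1 (EOQ₁), Q≈3,505.9) = $646,731.42
TC(tier 2, Q≈7,270.0) = $646,176.14
Minimum at tier 2: $646,176.14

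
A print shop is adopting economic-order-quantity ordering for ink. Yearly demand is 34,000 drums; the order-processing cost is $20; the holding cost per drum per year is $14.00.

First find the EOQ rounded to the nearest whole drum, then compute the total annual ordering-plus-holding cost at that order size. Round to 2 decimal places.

EOQ = √(2DS/H) = √(2 × 34,000 × 20 / 14)
    = √(97,142.86) ≈ 311.68 → Q = 312 drums
Orders/yr = 34,000/312 = 108.974; ordering cost = 108.974 × $20 = $2,179.49
Average inventory = 312/2 = 156; holding cost = 156 × $14 = $2,184.00
Total = $2,179.49 + $2,184.00 = $4,363.49

$4,363.49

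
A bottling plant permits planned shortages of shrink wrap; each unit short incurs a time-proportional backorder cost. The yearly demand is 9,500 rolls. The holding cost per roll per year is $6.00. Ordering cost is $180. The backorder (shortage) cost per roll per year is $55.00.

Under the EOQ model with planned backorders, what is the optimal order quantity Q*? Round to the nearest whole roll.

Basic EOQ = √(2·9,500·180/6) = 754.983
Backorder adjustment √((H+b)/b) = √((6+55)/55) = 1.0531
Q* = 754.983 × 1.0531 ≈ 795.10

795 rolls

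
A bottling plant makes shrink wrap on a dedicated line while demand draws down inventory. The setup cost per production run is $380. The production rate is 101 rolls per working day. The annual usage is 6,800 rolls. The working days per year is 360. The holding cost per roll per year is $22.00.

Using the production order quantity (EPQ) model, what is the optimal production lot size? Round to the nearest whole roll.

Daily demand d = 6,800/360 = 18.889; p = 101; 1 − d/p = 0.81298
EPQ = √(2DS / (H(1 − d/p)))
    = √(2 × 6,800 × 380 / (22 × 0.81298)) ≈ 537.54

538 rolls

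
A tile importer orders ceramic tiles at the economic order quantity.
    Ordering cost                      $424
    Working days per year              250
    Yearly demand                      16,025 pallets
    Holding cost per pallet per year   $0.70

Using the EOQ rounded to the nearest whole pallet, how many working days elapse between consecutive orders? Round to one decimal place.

68.7 days

2DS/H = 2·16,025·424/0.7 = 19,413,142.86
EOQ = √19,413,142.86 ≈ 4,406.03 → Q = 4,406 pallets
Cycle time = (working days × Q)/D = (250 × 4,406) / 16,025 = 68.736 days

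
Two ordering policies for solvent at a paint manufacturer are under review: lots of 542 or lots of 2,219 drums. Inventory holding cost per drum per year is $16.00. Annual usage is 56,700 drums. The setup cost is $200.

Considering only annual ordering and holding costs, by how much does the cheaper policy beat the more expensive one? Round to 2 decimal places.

For each Q, cost = (D/Q)·S + (Q/2)·H.
TC(542) = (56,700/542)×200 + (542/2)×16 = $25,258.51
TC(2,219) = (56,700/2,219)×200 + (2,219/2)×16 = $22,862.41
Lots of 2,219 are cheaper by $2,396.10.

$2,396.10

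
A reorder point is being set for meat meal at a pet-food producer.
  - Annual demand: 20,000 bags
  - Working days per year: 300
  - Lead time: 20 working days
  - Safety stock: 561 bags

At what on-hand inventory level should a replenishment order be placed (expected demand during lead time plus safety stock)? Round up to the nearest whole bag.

Daily demand d = 20,000 / 300 = 66.667 bags/day
Demand during lead time = 66.667 × 20 = 1,333.33
Reorder point = 1,333.33 + 561 = 1,894.33 → round up

1,895 bags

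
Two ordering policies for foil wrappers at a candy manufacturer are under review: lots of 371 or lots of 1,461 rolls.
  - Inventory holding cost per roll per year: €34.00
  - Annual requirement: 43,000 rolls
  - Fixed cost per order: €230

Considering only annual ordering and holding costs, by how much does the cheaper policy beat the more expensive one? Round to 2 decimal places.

For each Q, cost = (D/Q)·S + (Q/2)·H.
TC(371) = (43,000/371)×230 + (371/2)×34 = €32,964.68
TC(1,461) = (43,000/1,461)×230 + (1,461/2)×34 = €31,606.34
|ΔTC| = |€32,964.68 − €31,606.34| = €1,358.35

€1,358.35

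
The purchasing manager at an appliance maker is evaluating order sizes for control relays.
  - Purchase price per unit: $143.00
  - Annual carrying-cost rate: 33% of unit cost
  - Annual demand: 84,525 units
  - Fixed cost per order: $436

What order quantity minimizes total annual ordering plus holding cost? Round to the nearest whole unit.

1,250 units

Holding cost per unit per year: H = 33% × $143 = $47.1900
2DS/H = 2·84,525·436/47.19 = 1,561,894.47
EOQ = √1,561,894.47 ≈ 1,249.76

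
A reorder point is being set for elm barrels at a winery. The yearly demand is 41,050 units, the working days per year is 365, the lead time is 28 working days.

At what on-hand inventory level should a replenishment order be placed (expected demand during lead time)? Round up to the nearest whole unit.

3,150 units

Daily demand d = 41,050 / 365 = 112.466 units/day
Demand during lead time = 112.466 × 28 = 3,149.04
Reorder point = 3,149.04 → round up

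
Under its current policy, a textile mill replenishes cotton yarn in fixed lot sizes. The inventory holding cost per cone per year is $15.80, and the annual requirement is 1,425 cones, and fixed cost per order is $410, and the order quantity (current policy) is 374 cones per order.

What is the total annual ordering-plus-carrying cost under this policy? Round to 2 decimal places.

$4,516.77

Ordering: D/Q × S = 1,425/374 × $410 = $1,562.17
Holding:  Q/2 × H = 374/2 × $15.8 = $2,954.60
Total = $1,562.17 + $2,954.60 = $4,516.77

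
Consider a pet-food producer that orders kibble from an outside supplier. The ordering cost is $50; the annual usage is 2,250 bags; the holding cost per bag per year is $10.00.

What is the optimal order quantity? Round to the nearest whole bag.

EOQ = √(2DS/H) = √(2 × 2,250 × 50 / 10)
    = √(22,500.00) ≈ 150.00

150 bags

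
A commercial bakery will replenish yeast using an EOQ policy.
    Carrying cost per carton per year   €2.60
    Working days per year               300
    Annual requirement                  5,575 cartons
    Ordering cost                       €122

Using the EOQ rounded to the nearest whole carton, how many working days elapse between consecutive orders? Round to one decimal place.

EOQ = √(2DS/H) = √(2 × 5,575 × 122 / 2.6)
    = √(523,192.31) ≈ 723.32 → Q = 723 cartons
Cycle time = (working days × Q)/D = (300 × 723) / 5,575 = 38.906 days

38.9 days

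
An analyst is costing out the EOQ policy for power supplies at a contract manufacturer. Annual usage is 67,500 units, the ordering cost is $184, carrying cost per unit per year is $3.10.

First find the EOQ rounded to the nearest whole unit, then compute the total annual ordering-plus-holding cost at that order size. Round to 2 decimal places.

$8,775.19

Q* = √(2·D·S / H) = √(2·67,500·184 / 3.1) = √8,012,903.2 ≈ 2,830.71 → Q = 2,831 units
Orders/yr = 67,500/2,831 = 23.843; ordering cost = 23.843 × $184 = $4,387.14
Average inventory = 2,831/2 = 1415.5; holding cost = 1415.5 × $3.1 = $4,388.05
Total = $4,387.14 + $4,388.05 = $8,775.19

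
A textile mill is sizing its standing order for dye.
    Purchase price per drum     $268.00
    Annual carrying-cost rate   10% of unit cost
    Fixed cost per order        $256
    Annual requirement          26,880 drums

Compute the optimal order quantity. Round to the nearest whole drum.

Carrying cost H = $268 × 10% = $26.8000/drum/yr
Q* = √(2·D·S / H) = √(2·26,880·256 / 26.8) = √513,528.4 ≈ 716.61

717 drums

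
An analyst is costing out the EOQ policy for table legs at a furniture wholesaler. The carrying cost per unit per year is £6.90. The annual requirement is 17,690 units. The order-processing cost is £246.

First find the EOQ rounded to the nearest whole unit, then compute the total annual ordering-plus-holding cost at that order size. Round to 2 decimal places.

£7,749.45

2DS/H = 2·17,690·246/6.9 = 1,261,373.91
EOQ = √1,261,373.91 ≈ 1,123.11 → Q = 1,123 units
Orders/yr = 17,690/1,123 = 15.752; ordering cost = 15.752 × £246 = £3,875.10
Average inventory = 1,123/2 = 561.5; holding cost = 561.5 × £6.9 = £3,874.35
Total = £3,875.10 + £3,874.35 = £7,749.45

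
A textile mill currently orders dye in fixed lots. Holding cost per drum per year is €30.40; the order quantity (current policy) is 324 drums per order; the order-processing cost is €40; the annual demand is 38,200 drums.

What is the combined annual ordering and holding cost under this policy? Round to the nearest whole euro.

€9,641

Ordering: D/Q × S = 38,200/324 × €40 = €4,716.05
Holding:  Q/2 × H = 324/2 × €30.4 = €4,924.80
Total = €4,716.05 + €4,924.80 = €9,640.85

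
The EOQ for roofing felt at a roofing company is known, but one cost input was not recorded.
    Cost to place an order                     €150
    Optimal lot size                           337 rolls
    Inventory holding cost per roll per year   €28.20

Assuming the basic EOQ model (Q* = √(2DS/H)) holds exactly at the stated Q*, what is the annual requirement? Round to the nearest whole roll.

10,675 rolls per year

Since Q* = (2DS/H)^½, squaring gives Q*²·H = 2DS.
D = Q²H / (2S) = 337² × 28.2 / (2 × 150) = 10,675.49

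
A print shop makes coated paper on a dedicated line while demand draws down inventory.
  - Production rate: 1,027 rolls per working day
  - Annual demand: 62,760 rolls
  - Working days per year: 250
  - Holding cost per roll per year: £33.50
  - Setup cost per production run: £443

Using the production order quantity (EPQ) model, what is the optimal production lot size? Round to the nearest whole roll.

1,482 rolls

d = 62,760/250 = 251.0400 rolls/day;  effective holding cost H(1 − d/p) = 33.5·(1 − 251.0400/1027) = 25.31126
Q* = √(2DS / H_eff) = √(2·62,760·443 / 25.31126) ≈ 1,482.18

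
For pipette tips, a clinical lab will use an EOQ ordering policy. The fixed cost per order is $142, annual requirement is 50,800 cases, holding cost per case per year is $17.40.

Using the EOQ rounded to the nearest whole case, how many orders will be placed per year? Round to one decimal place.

EOQ = √(2DS/H) = √(2 × 50,800 × 142 / 17.4)
    = √(829,149.43) ≈ 910.58 → Q = 911
N = D/Q = 50,800/911 ≈ 55.763 orders/yr

55.8 orders per year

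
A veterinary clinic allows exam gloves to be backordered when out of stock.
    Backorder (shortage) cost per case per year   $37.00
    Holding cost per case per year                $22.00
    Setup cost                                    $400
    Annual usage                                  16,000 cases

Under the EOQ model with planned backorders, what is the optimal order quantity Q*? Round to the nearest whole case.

Q* = √(2DS/H) · √((H + b)/b)
   = √(2 × 16,000 × 400 / 22) · √((22 + 37) / 37)
   = 762.770 × 1.2628 ≈ 963.21

963 cases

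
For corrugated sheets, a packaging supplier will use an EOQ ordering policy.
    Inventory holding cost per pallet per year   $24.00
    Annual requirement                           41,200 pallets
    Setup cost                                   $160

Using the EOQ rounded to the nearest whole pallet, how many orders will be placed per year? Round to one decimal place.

55.6 orders per year

Q* = √(2·D·S / H) = √(2·41,200·160 / 24) = √549,333.3 ≈ 741.17 → Q = 741
Orders per year = D/Q = 41,200 / 741 = 55.601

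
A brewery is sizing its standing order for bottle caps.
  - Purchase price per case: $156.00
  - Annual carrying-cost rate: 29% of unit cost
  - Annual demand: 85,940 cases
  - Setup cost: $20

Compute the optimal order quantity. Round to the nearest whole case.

276 cases

H = i·C = 0.29 × $156 = $45.2400 per case-year
Q* = √(2·D·S / H) = √(2·85,940·20 / 45.24) = √75,985.9 ≈ 275.66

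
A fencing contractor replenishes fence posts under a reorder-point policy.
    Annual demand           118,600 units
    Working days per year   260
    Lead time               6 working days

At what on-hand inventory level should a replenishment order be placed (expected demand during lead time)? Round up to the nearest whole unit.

2,737 units

Daily demand d = 118,600 / 260 = 456.154 units/day
Demand during lead time = 456.154 × 6 = 2,736.92
Reorder point = 2,736.92 → round up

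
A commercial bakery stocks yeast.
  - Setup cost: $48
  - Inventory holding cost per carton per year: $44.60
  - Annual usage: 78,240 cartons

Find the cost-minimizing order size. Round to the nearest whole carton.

410 cartons

EOQ = √(2DS/H) = √(2 × 78,240 × 48 / 44.6)
    = √(168,408.97) ≈ 410.38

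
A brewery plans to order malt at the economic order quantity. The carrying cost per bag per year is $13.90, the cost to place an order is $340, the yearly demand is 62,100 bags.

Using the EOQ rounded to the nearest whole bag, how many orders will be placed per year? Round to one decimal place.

35.6 orders per year

EOQ = √(2DS/H) = √(2 × 62,100 × 340 / 13.9)
    = √(3,037,985.61) ≈ 1,742.98 → Q = 1,743
N = D/Q = 62,100/1,743 ≈ 35.628 orders/yr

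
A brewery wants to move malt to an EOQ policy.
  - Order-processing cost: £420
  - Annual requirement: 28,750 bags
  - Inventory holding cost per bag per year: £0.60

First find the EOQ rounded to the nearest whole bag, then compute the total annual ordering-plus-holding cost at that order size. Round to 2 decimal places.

EOQ = √(2DS/H) = √(2 × 28,750 × 420 / 0.6)
    = √(40,250,000.00) ≈ 6,344.29 → Q = 6,344 bags
Annual ordering cost = (D/Q)·S = (28,750/6,344) × 420 = £1,903.37
Annual holding cost  = (Q/2)·H = (6,344/2) × 0.6 = £1,903.20
Total = £1,903.37 + £1,903.20 = £3,806.57

£3,806.57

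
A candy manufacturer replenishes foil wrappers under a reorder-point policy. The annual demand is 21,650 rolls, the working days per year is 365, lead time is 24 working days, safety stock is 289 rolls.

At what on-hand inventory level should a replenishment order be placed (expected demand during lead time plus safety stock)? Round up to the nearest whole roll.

Daily demand d = 21,650 / 365 = 59.315 rolls/day
Demand during lead time = 59.315 × 24 = 1,423.56
Reorder point = 1,423.56 + 289 = 1,712.56 → round up

1,713 rolls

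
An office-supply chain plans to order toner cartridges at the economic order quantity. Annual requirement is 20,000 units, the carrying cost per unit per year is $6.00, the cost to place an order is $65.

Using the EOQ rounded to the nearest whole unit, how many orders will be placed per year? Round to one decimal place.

2DS/H = 2·20,000·65/6 = 433,333.33
EOQ = √433,333.33 ≈ 658.28 → Q = 658
Orders per year = D/Q = 20,000 / 658 = 30.395

30.4 orders per year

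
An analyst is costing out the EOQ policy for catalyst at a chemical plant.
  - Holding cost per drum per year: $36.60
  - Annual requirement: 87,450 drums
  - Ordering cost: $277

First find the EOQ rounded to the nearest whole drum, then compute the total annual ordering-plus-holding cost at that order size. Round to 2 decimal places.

Q* = √(2·D·S / H) = √(2·87,450·277 / 36.6) = √1,323,696.7 ≈ 1,150.52 → Q = 1,151 drums
Annual ordering cost = (D/Q)·S = (87,450/1,151) × 277 = $21,045.74
Annual holding cost  = (Q/2)·H = (1,151/2) × 36.6 = $21,063.30
Total = $21,045.74 + $21,063.30 = $42,109.04

$42,109.04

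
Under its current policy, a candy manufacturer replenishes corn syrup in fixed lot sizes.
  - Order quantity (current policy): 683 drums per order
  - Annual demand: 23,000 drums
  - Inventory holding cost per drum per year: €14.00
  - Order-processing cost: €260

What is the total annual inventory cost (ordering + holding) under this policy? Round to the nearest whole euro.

Ordering: D/Q × S = 23,000/683 × €260 = €8,755.49
Holding:  Q/2 × H = 683/2 × €14 = €4,781.00
Total = €8,755.49 + €4,781.00 = €13,536.49

€13,536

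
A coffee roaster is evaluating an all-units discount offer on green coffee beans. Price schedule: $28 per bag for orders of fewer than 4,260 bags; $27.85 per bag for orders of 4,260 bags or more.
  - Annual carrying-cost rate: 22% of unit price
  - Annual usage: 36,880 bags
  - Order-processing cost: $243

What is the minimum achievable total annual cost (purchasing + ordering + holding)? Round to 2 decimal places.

$1,042,262.23

H₁ = 22%×$28 = $6.1600;  H₂ = 22%×$27.85 = $6.1270
EOQ₁ = √(2×36,880×243/6.1600) = 1,705.78  (< 4,260, feasible at tier 1)
EOQ₂ = √(2×36,880×243/6.1270) = 1,710.37  (< 4,260 → use Q = 4,260 at tier-2 price)
TC(tier 1 (EOQ₁), Q≈1,705.8) = $1,043,147.61
TC(tier 2, Q≈4,260.0) = $1,042,262.23
Minimum at tier 2: $1,042,262.23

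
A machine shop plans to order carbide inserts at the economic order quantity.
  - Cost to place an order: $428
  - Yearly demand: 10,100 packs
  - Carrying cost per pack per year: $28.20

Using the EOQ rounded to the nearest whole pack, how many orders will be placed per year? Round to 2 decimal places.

18.23 orders per year

EOQ = √(2DS/H) = √(2 × 10,100 × 428 / 28.2)
    = √(306,581.56) ≈ 553.70 → Q = 554
Orders per year = D/Q = 10,100 / 554 = 18.231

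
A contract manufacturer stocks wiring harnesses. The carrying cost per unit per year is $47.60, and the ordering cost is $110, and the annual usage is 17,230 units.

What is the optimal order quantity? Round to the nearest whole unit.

282 units

Optimal lot size Q* = (2 × 17,230 × $110 / $47.6)^½ ≈ 282.20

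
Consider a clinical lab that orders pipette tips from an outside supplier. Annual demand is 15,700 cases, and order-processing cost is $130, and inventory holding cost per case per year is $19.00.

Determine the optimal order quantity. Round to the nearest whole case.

EOQ = √(2DS/H) = √(2 × 15,700 × 130 / 19)
    = √(214,842.11) ≈ 463.51

464 cases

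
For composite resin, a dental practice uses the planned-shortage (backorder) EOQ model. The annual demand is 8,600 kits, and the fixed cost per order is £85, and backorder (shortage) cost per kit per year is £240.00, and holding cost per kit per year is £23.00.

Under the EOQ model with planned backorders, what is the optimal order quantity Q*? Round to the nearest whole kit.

Basic EOQ = √(2·8,600·85/23) = 252.121
Backorder adjustment √((H+b)/b) = √((23+240)/240) = 1.0468
Q* = 252.121 × 1.0468 ≈ 263.93

264 kits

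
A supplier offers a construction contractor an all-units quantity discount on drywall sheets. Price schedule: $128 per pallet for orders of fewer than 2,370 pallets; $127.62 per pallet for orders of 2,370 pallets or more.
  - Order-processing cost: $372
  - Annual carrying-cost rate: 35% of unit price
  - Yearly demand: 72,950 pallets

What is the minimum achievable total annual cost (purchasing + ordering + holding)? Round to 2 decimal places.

H₁ = 35%×$128 = $44.8000;  H₂ = 35%×$127.62 = $44.6670
EOQ₁ = √(2×72,950×372/44.8000) = 1,100.68  (< 2,370, feasible at tier 1)
EOQ₂ = √(2×72,950×372/44.6670) = 1,102.32  (< 2,370 → use Q = 2,370 at tier-2 price)
TC(tier 1 (EOQ₁), Q≈1,100.7) = $9,386,910.35
TC(tier 2, Q≈2,370.0) = $9,374,259.77
Minimum at tier 2: $9,374,259.77

$9,374,259.77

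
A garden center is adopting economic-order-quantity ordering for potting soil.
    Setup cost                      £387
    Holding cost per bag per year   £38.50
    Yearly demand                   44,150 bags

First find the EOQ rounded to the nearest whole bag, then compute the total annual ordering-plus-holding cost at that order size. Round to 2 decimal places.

£36,271.56

EOQ = √(2DS/H) = √(2 × 44,150 × 387 / 38.5)
    = √(887,587.01) ≈ 942.12 → Q = 942 bags
Annual ordering cost = (D/Q)·S = (44,150/942) × 387 = £18,138.06
Annual holding cost  = (Q/2)·H = (942/2) × 38.5 = £18,133.50
Total = £18,138.06 + £18,133.50 = £36,271.56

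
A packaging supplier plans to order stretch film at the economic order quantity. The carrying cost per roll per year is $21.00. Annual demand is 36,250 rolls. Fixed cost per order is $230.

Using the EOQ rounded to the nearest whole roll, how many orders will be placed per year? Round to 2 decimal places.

2DS/H = 2·36,250·230/21 = 794,047.62
EOQ = √794,047.62 ≈ 891.09 → Q = 891
Orders per year = D/Q = 36,250 / 891 = 40.685

40.68 orders per year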